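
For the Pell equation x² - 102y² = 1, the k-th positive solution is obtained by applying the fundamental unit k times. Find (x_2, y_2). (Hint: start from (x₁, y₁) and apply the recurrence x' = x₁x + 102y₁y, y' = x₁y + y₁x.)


Step 1: Find the fundamental solution (x₁, y₁) of x² - 102y² = 1.
  Expand √102 as a continued fraction. a₀ = ⌊√102⌋ = 10; iterate m_{k+1} = d_k·a_k − m_k, d_{k+1} = (102 − m_{k+1}²)/d_k, a_{k+1} = ⌊(a₀ + m_{k+1})/d_{k+1}⌋ (starting m₀ = 0, d₀ = 1), with convergents p_k = a_k·p_{k-1} + p_{k-2}, q_k = a_k·q_{k-1} + q_{k-2} (p₋₁ = 1, q₋₁ = 0):
  k = 0: a₀ = 10; p₀/q₀ = 10/1; p₀² − 102·q₀² = 100 − 102 = -2.
  k = 1: m = 10, d = 2, a = ⌊(10 + 10)/2⌋ = 10; p/q = (10·10 + 1)/(10·1 + 0) = 101/10; p² − 102·q² = 10201 − 10200 = 1.
  The first convergent with p² − 102·q² = 1 gives the fundamental solution (x₁, y₁) = (101, 10).
Step 2: Apply the recurrence (x_{n+1}, y_{n+1}) = (x₁x_n + 102y₁y_n, x₁y_n + y₁x_n) repeatedly.
  From (x_1, y_1) = (101, 10): x_2 = 101·101 + 102·10·10 = 20401; y_2 = 101·10 + 10·101 = 2020.
Step 3: Verify x_2² - 102·y_2² = 416200801 - 416200800 = 1 (should be 1). ✓

(x_1, y_1) = (101, 10); (x_2, y_2) = (20401, 2020).


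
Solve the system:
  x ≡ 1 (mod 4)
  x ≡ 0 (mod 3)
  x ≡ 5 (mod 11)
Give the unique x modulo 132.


Moduli 4, 3, 11 are pairwise coprime; by CRT there is a unique solution modulo M = 4 · 3 · 11 = 132.
Solve pairwise, accumulating the modulus:
  Start with x ≡ 1 (mod 4).
  Combine with x ≡ 0 (mod 3): since gcd(4, 3) = 1, we get a unique residue mod 12.
    Write x = 1 + 4·t and substitute into x ≡ 0 (mod 3): 4·t ≡ 0 − 1 = -1 (mod 3).
    Reduce coefficients mod 3: 1·t ≡ 2 (mod 3).
    So t ≡ 2 (mod 3).
    Then x = 1 + 4·2 = 9, valid modulo lcm(4, 3) = 12: x ≡ 9 (mod 12).
  Combine with x ≡ 5 (mod 11): since gcd(12, 11) = 1, we get a unique residue mod 132.
    Write x = 9 + 12·t and substitute into x ≡ 5 (mod 11): 12·t ≡ 5 − 9 = -4 (mod 11).
    Reduce coefficients mod 11: 1·t ≡ 7 (mod 11).
    So t ≡ 7 (mod 11).
    Then x = 9 + 12·7 = 93, valid modulo lcm(12, 11) = 132: x ≡ 93 (mod 132).
Verify: 93 mod 4 = 1 ✓, 93 mod 3 = 0 ✓, 93 mod 11 = 5 ✓.

x ≡ 93 (mod 132).


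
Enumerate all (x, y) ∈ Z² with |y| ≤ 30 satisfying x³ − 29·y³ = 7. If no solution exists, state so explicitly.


The equation is x³ - 29y³ = 7. For fixed y, x³ = 29·y³ + 7, so a solution requires the RHS to be a perfect cube.
Strategy: iterate y from -30 to 30, compute RHS = 29·y³ + 7, and check whether it is a (positive or negative) perfect cube.
Check small values of y:
  y = 0: RHS = 7 is not a perfect cube.
  y = 1: RHS = 36 is not a perfect cube.
  y = -1: RHS = -22 is not a perfect cube.
  y = 2: RHS = 239 is not a perfect cube.
  y = -2: RHS = -225 is not a perfect cube.
  y = 3: RHS = 790 is not a perfect cube.
  y = -3: RHS = -776 is not a perfect cube.
Continuing the search up to |y| = 30 finds no solutions either.
No (x, y) in the scanned range satisfies the equation.

No integer solutions with |y| ≤ 30.


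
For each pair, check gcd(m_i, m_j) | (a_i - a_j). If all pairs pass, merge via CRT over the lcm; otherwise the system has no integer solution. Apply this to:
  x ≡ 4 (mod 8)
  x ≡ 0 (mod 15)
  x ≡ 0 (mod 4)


Moduli 8, 15, 4 are not pairwise coprime, so CRT works modulo lcm(m_i) when all pairwise compatibility conditions hold.
Pairwise compatibility: gcd(m_i, m_j) must divide a_i - a_j for every pair.
Merge one congruence at a time:
  Start: x ≡ 4 (mod 8).
  Combine with x ≡ 0 (mod 15): gcd(8, 15) = 1; 0 - 4 = -4, which IS divisible by 1, so compatible.
    Write x = 4 + 8·t and substitute into x ≡ 0 (mod 15): 8·t ≡ 0 − 4 = -4 (mod 15).
    Reduce coefficients mod 15: 8·t ≡ 11 (mod 15).
    The inverse of 8 mod 15 is 2 (since 8·2 = 16 = 1·15 + 1), so t ≡ 2·11 = 22 ≡ 7 (mod 15).
    Then x = 4 + 8·7 = 60, valid modulo lcm(8, 15) = 120: x ≡ 60 (mod 120).
  Combine with x ≡ 0 (mod 4): gcd(120, 4) = 4; 0 - 60 = -60, which IS divisible by 4, so compatible.
    Write x = 60 + 120·t and substitute into x ≡ 0 (mod 4): 120·t ≡ 0 − 60 = -60 (mod 4).
    Divide the congruence (and modulus) by g = 4: 30·t ≡ -15 (mod 1).
    Modulo 1 every t works; take t = 0.
    Then x = 60 + 120·0 = 60, valid modulo lcm(120, 4) = 120: x ≡ 60 (mod 120).
Verify: 60 mod 8 = 4, 60 mod 15 = 0, 60 mod 4 = 0.

x ≡ 60 (mod 120).


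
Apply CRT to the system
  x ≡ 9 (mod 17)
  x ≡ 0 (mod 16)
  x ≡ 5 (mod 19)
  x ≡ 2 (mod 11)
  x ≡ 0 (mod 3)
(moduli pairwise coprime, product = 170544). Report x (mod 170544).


Product of moduli M = 17 · 16 · 19 · 11 · 3 = 170544.
Merge one congruence at a time:
  Start: x ≡ 9 (mod 17).
  Combine with x ≡ 0 (mod 16); new modulus lcm = 272.
    Write x = 9 + 17·t and substitute into x ≡ 0 (mod 16): 17·t ≡ 0 − 9 = -9 (mod 16).
    Reduce coefficients mod 16: 1·t ≡ 7 (mod 16).
    So t ≡ 7 (mod 16).
    Then x = 9 + 17·7 = 128, valid modulo lcm(17, 16) = 272: x ≡ 128 (mod 272).
  Combine with x ≡ 5 (mod 19); new modulus lcm = 5168.
    Write x = 128 + 272·t and substitute into x ≡ 5 (mod 19): 272·t ≡ 5 − 128 = -123 (mod 19).
    Reduce coefficients mod 19: 6·t ≡ 10 (mod 19).
    The inverse of 6 mod 19 is 16 (since 6·16 = 96 = 5·19 + 1), so t ≡ 16·10 = 160 ≡ 8 (mod 19).
    Then x = 128 + 272·8 = 2304, valid modulo lcm(272, 19) = 5168: x ≡ 2304 (mod 5168).
  Combine with x ≡ 2 (mod 11); new modulus lcm = 56848.
    Write x = 2304 + 5168·t and substitute into x ≡ 2 (mod 11): 5168·t ≡ 2 − 2304 = -2302 (mod 11).
    Reduce coefficients mod 11: 9·t ≡ 8 (mod 11).
    The inverse of 9 mod 11 is 5 (since 9·5 = 45 = 4·11 + 1), so t ≡ 5·8 = 40 ≡ 7 (mod 11).
    Then x = 2304 + 5168·7 = 38480, valid modulo lcm(5168, 11) = 56848: x ≡ 38480 (mod 56848).
  Combine with x ≡ 0 (mod 3); new modulus lcm = 170544.
    Write x = 38480 + 56848·t and substitute into x ≡ 0 (mod 3): 56848·t ≡ 0 − 38480 = -38480 (mod 3).
    Reduce coefficients mod 3: 1·t ≡ 1 (mod 3).
    So t ≡ 1 (mod 3).
    Then x = 38480 + 56848·1 = 95328, valid modulo lcm(56848, 3) = 170544: x ≡ 95328 (mod 170544).
Verify against each original: 95328 mod 17 = 9, 95328 mod 16 = 0, 95328 mod 19 = 5, 95328 mod 11 = 2, 95328 mod 3 = 0.

x ≡ 95328 (mod 170544).


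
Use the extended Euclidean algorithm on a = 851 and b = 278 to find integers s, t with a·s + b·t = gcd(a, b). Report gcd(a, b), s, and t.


Euclidean algorithm on (851, 278) — divide until remainder is 0:
  851 = 3 · 278 + 17
  278 = 16 · 17 + 6
  17 = 2 · 6 + 5
  6 = 1 · 5 + 1
  5 = 5 · 1 + 0
gcd(851, 278) = 1.
Track Bezout coefficients alongside the remainders: start with r₀ = 851 = a·1 + b·0 (s = 1, t = 0) and r₁ = 278 = a·0 + b·1 (s = 0, t = 1); each new remainder r_{k+1} = r_{k-1} − q_k·r_k inherits s_{k+1} = s_{k-1} − q_k·s_k, t_{k+1} = t_{k-1} − q_k·t_k, so r_k = a·s_k + b·t_k at every step:
  q = 3: r = 17, s = 1 − 3·0 = 1, t = 0 − 3·1 = -3  (check: 851·1 + 278·(-3) = 17)
  q = 16: r = 6, s = 0 − 16·1 = -16, t = 1 − 16·(-3) = 49  (check: 851·(-16) + 278·49 = 6)
  q = 2: r = 5, s = 1 − 2·(-16) = 33, t = -3 − 2·49 = -101  (check: 851·33 + 278·(-101) = 5)
  q = 1: r = 1, s = -16 − 1·33 = -49, t = 49 − 1·(-101) = 150  (check: 851·(-49) + 278·150 = 1)
The row with r = 1 (the gcd) gives the Bezout coefficients s = -49, t = 150.
Result: 851 · (-49) + 278 · (150) = 1.

gcd(851, 278) = 1; s = -49, t = 150 (check: 851·(-49) + 278·150 = 1).


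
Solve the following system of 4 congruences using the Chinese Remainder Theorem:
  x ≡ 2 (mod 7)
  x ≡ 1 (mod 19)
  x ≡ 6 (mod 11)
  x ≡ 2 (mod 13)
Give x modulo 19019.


Product of moduli M = 7 · 19 · 11 · 13 = 19019.
Merge one congruence at a time:
  Start: x ≡ 2 (mod 7).
  Combine with x ≡ 1 (mod 19); new modulus lcm = 133.
    Write x = 2 + 7·t and substitute into x ≡ 1 (mod 19): 7·t ≡ 1 − 2 = -1 (mod 19).
    Reduce coefficients mod 19: 7·t ≡ 18 (mod 19).
    The inverse of 7 mod 19 is 11 (since 7·11 = 77 = 4·19 + 1), so t ≡ 11·18 = 198 ≡ 8 (mod 19).
    Then x = 2 + 7·8 = 58, valid modulo lcm(7, 19) = 133: x ≡ 58 (mod 133).
  Combine with x ≡ 6 (mod 11); new modulus lcm = 1463.
    Write x = 58 + 133·t and substitute into x ≡ 6 (mod 11): 133·t ≡ 6 − 58 = -52 (mod 11).
    Reduce coefficients mod 11: 1·t ≡ 3 (mod 11).
    So t ≡ 3 (mod 11).
    Then x = 58 + 133·3 = 457, valid modulo lcm(133, 11) = 1463: x ≡ 457 (mod 1463).
  Combine with x ≡ 2 (mod 13); new modulus lcm = 19019.
    Write x = 457 + 1463·t and substitute into x ≡ 2 (mod 13): 1463·t ≡ 2 − 457 = -455 (mod 13).
    Reduce coefficients mod 13: 7·t ≡ 0 (mod 13).
    The inverse of 7 mod 13 is 2 (since 7·2 = 14 = 1·13 + 1), so t ≡ 2·0 = 0 ≡ 0 (mod 13).
    Then x = 457 + 1463·0 = 457, valid modulo lcm(1463, 13) = 19019: x ≡ 457 (mod 19019).
Verify against each original: 457 mod 7 = 2, 457 mod 19 = 1, 457 mod 11 = 6, 457 mod 13 = 2.

x ≡ 457 (mod 19019).


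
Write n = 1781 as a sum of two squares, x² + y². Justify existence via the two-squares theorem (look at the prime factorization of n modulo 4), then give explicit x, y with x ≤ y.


Step 1: Factor n = 1781 = 13 · 137.
Step 2: Check the mod-4 condition on each prime factor: 13 ≡ 1 (mod 4), exponent 1; 137 ≡ 1 (mod 4), exponent 1.
All primes ≡ 3 (mod 4) appear to even exponent (or don't appear), so by the two-squares theorem n IS expressible as a sum of two squares.
Step 3: Build a representation. Here n = 13 · 137 is a product of primes ≡ 1 (mod 4). Each prime p ≡ 1 (mod 4) is itself a sum of two squares; find a² by testing p − a² for a perfect square:
  13: 13 − 1² = 12, 13 − 2² = 9 = 3² ⇒ 13 = 2² + 3².
  137: 137 − 1² = 136, 137 − 2² = 133, 137 − 3² = 128, 137 − 4² = 121 = 11² ⇒ 137 = 4² + 11².
  Combine using the Brahmagupta–Fibonacci identity (a² + b²)(c² + d²) = (ac − bd)² + (ad + bc)² = (ac + bd)² + (ad − bc)²:
  13 · 137 = 1781: from (2² + 3²)(4² + 11²), take (2·4 − 3·11, 2·11 + 3·4) = (8 − 33, 22 + 12) = (-25, 34); dropping signs (only squares matter) gives (25, 34); check 25² + 34² = 625 + 1156 = 1781 ✓.
Step 4: Order so x ≤ y and verify: 25² + 34² = 625 + 1156 = 1781 = n. ✓

n = 1781 = 25² + 34² (one valid representation with x ≤ y).


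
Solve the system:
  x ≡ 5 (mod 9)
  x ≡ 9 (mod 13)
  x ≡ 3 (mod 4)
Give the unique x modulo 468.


Moduli 9, 13, 4 are pairwise coprime; by CRT there is a unique solution modulo M = 9 · 13 · 4 = 468.
Solve pairwise, accumulating the modulus:
  Start with x ≡ 5 (mod 9).
  Combine with x ≡ 9 (mod 13): since gcd(9, 13) = 1, we get a unique residue mod 117.
    Write x = 5 + 9·t and substitute into x ≡ 9 (mod 13): 9·t ≡ 9 − 5 = 4 (mod 13).
    The inverse of 9 mod 13 is 3 (since 9·3 = 27 = 2·13 + 1), so t ≡ 3·4 = 12 ≡ 12 (mod 13).
    Then x = 5 + 9·12 = 113, valid modulo lcm(9, 13) = 117: x ≡ 113 (mod 117).
  Combine with x ≡ 3 (mod 4): since gcd(117, 4) = 1, we get a unique residue mod 468.
    Write x = 113 + 117·t and substitute into x ≡ 3 (mod 4): 117·t ≡ 3 − 113 = -110 (mod 4).
    Reduce coefficients mod 4: 1·t ≡ 2 (mod 4).
    So t ≡ 2 (mod 4).
    Then x = 113 + 117·2 = 347, valid modulo lcm(117, 4) = 468: x ≡ 347 (mod 468).
Verify: 347 mod 9 = 5 ✓, 347 mod 13 = 9 ✓, 347 mod 4 = 3 ✓.

x ≡ 347 (mod 468).


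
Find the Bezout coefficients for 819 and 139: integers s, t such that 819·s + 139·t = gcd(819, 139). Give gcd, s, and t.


Euclidean algorithm on (819, 139) — divide until remainder is 0:
  819 = 5 · 139 + 124
  139 = 1 · 124 + 15
  124 = 8 · 15 + 4
  15 = 3 · 4 + 3
  4 = 1 · 3 + 1
  3 = 3 · 1 + 0
gcd(819, 139) = 1.
Track Bezout coefficients alongside the remainders: start with r₀ = 819 = a·1 + b·0 (s = 1, t = 0) and r₁ = 139 = a·0 + b·1 (s = 0, t = 1); each new remainder r_{k+1} = r_{k-1} − q_k·r_k inherits s_{k+1} = s_{k-1} − q_k·s_k, t_{k+1} = t_{k-1} − q_k·t_k, so r_k = a·s_k + b·t_k at every step:
  q = 5: r = 124, s = 1 − 5·0 = 1, t = 0 − 5·1 = -5  (check: 819·1 + 139·(-5) = 124)
  q = 1: r = 15, s = 0 − 1·1 = -1, t = 1 − 1·(-5) = 6  (check: 819·(-1) + 139·6 = 15)
  q = 8: r = 4, s = 1 − 8·(-1) = 9, t = -5 − 8·6 = -53  (check: 819·9 + 139·(-53) = 4)
  q = 3: r = 3, s = -1 − 3·9 = -28, t = 6 − 3·(-53) = 165  (check: 819·(-28) + 139·165 = 3)
  q = 1: r = 1, s = 9 − 1·(-28) = 37, t = -53 − 1·165 = -218  (check: 819·37 + 139·(-218) = 1)
The row with r = 1 (the gcd) gives the Bezout coefficients s = 37, t = -218.
Result: 819 · (37) + 139 · (-218) = 1.

gcd(819, 139) = 1; s = 37, t = -218 (check: 819·37 + 139·(-218) = 1).


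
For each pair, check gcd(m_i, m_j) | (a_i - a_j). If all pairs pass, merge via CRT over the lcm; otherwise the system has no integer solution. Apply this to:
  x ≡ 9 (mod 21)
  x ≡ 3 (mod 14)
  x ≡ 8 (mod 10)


Moduli 21, 14, 10 are not pairwise coprime, so CRT works modulo lcm(m_i) when all pairwise compatibility conditions hold.
Pairwise compatibility: gcd(m_i, m_j) must divide a_i - a_j for every pair.
Merge one congruence at a time:
  Start: x ≡ 9 (mod 21).
  Combine with x ≡ 3 (mod 14): gcd(21, 14) = 7, and 3 - 9 = -6 is NOT divisible by 7.
    ⇒ system is inconsistent (no integer solution).

No solution (the system is inconsistent).


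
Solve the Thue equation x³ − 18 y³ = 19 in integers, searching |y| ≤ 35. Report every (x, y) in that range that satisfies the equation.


The equation is x³ - 18y³ = 19. For fixed y, x³ = 18·y³ + 19, so a solution requires the RHS to be a perfect cube.
Strategy: iterate y from -35 to 35, compute RHS = 18·y³ + 19, and check whether it is a (positive or negative) perfect cube.
Check small values of y:
  y = 0: RHS = 19 is not a perfect cube.
  y = 1: RHS = 37 is not a perfect cube.
  y = -1: RHS = 1 = (1)³ ⇒ x = 1 works.
  y = 2: RHS = 163 is not a perfect cube.
  y = -2: RHS = -125 = (-5)³ ⇒ x = -5 works.
  y = 3: RHS = 505 is not a perfect cube.
  y = -3: RHS = -467 is not a perfect cube.
Continuing the search up to |y| = 35 finds no further solutions beyond those listed.
Collected solutions: (1, -1), (-5, -2).

Solutions (with |y| ≤ 35): (1, -1), (-5, -2).


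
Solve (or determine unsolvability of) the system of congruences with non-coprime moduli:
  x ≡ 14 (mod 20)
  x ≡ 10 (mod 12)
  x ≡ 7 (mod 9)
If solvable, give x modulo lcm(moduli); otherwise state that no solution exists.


Moduli 20, 12, 9 are not pairwise coprime, so CRT works modulo lcm(m_i) when all pairwise compatibility conditions hold.
Pairwise compatibility: gcd(m_i, m_j) must divide a_i - a_j for every pair.
Merge one congruence at a time:
  Start: x ≡ 14 (mod 20).
  Combine with x ≡ 10 (mod 12): gcd(20, 12) = 4; 10 - 14 = -4, which IS divisible by 4, so compatible.
    Write x = 14 + 20·t and substitute into x ≡ 10 (mod 12): 20·t ≡ 10 − 14 = -4 (mod 12).
    Divide the congruence (and modulus) by g = 4: 5·t ≡ -1 (mod 3).
    Reduce coefficients mod 3: 2·t ≡ 2 (mod 3).
    The inverse of 2 mod 3 is 2 (since 2·2 = 4 = 1·3 + 1), so t ≡ 2·2 = 4 ≡ 1 (mod 3).
    Then x = 14 + 20·1 = 34, valid modulo lcm(20, 12) = 60: x ≡ 34 (mod 60).
  Combine with x ≡ 7 (mod 9): gcd(60, 9) = 3; 7 - 34 = -27, which IS divisible by 3, so compatible.
    Write x = 34 + 60·t and substitute into x ≡ 7 (mod 9): 60·t ≡ 7 − 34 = -27 (mod 9).
    Divide the congruence (and modulus) by g = 3: 20·t ≡ -9 (mod 3).
    Reduce coefficients mod 3: 2·t ≡ 0 (mod 3).
    The inverse of 2 mod 3 is 2 (since 2·2 = 4 = 1·3 + 1), so t ≡ 2·0 = 0 ≡ 0 (mod 3).
    Then x = 34 + 60·0 = 34, valid modulo lcm(60, 9) = 180: x ≡ 34 (mod 180).
Verify: 34 mod 20 = 14, 34 mod 12 = 10, 34 mod 9 = 7.

x ≡ 34 (mod 180).


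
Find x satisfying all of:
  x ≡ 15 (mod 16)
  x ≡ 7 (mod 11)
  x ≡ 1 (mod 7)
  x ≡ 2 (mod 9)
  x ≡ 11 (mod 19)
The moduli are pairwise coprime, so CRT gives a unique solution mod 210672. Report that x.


Product of moduli M = 16 · 11 · 7 · 9 · 19 = 210672.
Merge one congruence at a time:
  Start: x ≡ 15 (mod 16).
  Combine with x ≡ 7 (mod 11); new modulus lcm = 176.
    Write x = 15 + 16·t and substitute into x ≡ 7 (mod 11): 16·t ≡ 7 − 15 = -8 (mod 11).
    Reduce coefficients mod 11: 5·t ≡ 3 (mod 11).
    The inverse of 5 mod 11 is 9 (since 5·9 = 45 = 4·11 + 1), so t ≡ 9·3 = 27 ≡ 5 (mod 11).
    Then x = 15 + 16·5 = 95, valid modulo lcm(16, 11) = 176: x ≡ 95 (mod 176).
  Combine with x ≡ 1 (mod 7); new modulus lcm = 1232.
    Write x = 95 + 176·t and substitute into x ≡ 1 (mod 7): 176·t ≡ 1 − 95 = -94 (mod 7).
    Reduce coefficients mod 7: 1·t ≡ 4 (mod 7).
    So t ≡ 4 (mod 7).
    Then x = 95 + 176·4 = 799, valid modulo lcm(176, 7) = 1232: x ≡ 799 (mod 1232).
  Combine with x ≡ 2 (mod 9); new modulus lcm = 11088.
    Write x = 799 + 1232·t and substitute into x ≡ 2 (mod 9): 1232·t ≡ 2 − 799 = -797 (mod 9).
    Reduce coefficients mod 9: 8·t ≡ 4 (mod 9).
    The inverse of 8 mod 9 is 8 (since 8·8 = 64 = 7·9 + 1), so t ≡ 8·4 = 32 ≡ 5 (mod 9).
    Then x = 799 + 1232·5 = 6959, valid modulo lcm(1232, 9) = 11088: x ≡ 6959 (mod 11088).
  Combine with x ≡ 11 (mod 19); new modulus lcm = 210672.
    Write x = 6959 + 11088·t and substitute into x ≡ 11 (mod 19): 11088·t ≡ 11 − 6959 = -6948 (mod 19).
    Reduce coefficients mod 19: 11·t ≡ 6 (mod 19).
    The inverse of 11 mod 19 is 7 (since 11·7 = 77 = 4·19 + 1), so t ≡ 7·6 = 42 ≡ 4 (mod 19).
    Then x = 6959 + 11088·4 = 51311, valid modulo lcm(11088, 19) = 210672: x ≡ 51311 (mod 210672).
Verify against each original: 51311 mod 16 = 15, 51311 mod 11 = 7, 51311 mod 7 = 1, 51311 mod 9 = 2, 51311 mod 19 = 11.

x ≡ 51311 (mod 210672).


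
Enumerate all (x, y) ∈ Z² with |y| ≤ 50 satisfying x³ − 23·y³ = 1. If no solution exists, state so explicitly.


The equation is x³ - 23y³ = 1. For fixed y, x³ = 23·y³ + 1, so a solution requires the RHS to be a perfect cube.
Strategy: iterate y from -50 to 50, compute RHS = 23·y³ + 1, and check whether it is a (positive or negative) perfect cube.
Check small values of y:
  y = 0: RHS = 1 = (1)³ ⇒ x = 1 works.
  y = 1: RHS = 24 is not a perfect cube.
  y = -1: RHS = -22 is not a perfect cube.
  y = 2: RHS = 185 is not a perfect cube.
  y = -2: RHS = -183 is not a perfect cube.
  y = 3: RHS = 622 is not a perfect cube.
  y = -3: RHS = -620 is not a perfect cube.
Continuing the search up to |y| = 50 finds no further solutions beyond those listed.
Collected solutions: (1, 0).

Solutions (with |y| ≤ 50): (1, 0).


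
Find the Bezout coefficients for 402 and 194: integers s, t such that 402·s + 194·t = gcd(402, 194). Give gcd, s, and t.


Euclidean algorithm on (402, 194) — divide until remainder is 0:
  402 = 2 · 194 + 14
  194 = 13 · 14 + 12
  14 = 1 · 12 + 2
  12 = 6 · 2 + 0
gcd(402, 194) = 2.
Track Bezout coefficients alongside the remainders: start with r₀ = 402 = a·1 + b·0 (s = 1, t = 0) and r₁ = 194 = a·0 + b·1 (s = 0, t = 1); each new remainder r_{k+1} = r_{k-1} − q_k·r_k inherits s_{k+1} = s_{k-1} − q_k·s_k, t_{k+1} = t_{k-1} − q_k·t_k, so r_k = a·s_k + b·t_k at every step:
  q = 2: r = 14, s = 1 − 2·0 = 1, t = 0 − 2·1 = -2  (check: 402·1 + 194·(-2) = 14)
  q = 13: r = 12, s = 0 − 13·1 = -13, t = 1 − 13·(-2) = 27  (check: 402·(-13) + 194·27 = 12)
  q = 1: r = 2, s = 1 − 1·(-13) = 14, t = -2 − 1·27 = -29  (check: 402·14 + 194·(-29) = 2)
The row with r = 2 (the gcd) gives the Bezout coefficients s = 14, t = -29.
Result: 402 · (14) + 194 · (-29) = 2.

gcd(402, 194) = 2; s = 14, t = -29 (check: 402·14 + 194·(-29) = 2).


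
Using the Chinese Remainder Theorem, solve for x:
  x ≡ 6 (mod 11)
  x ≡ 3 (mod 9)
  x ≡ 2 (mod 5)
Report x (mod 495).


Moduli 11, 9, 5 are pairwise coprime; by CRT there is a unique solution modulo M = 11 · 9 · 5 = 495.
Solve pairwise, accumulating the modulus:
  Start with x ≡ 6 (mod 11).
  Combine with x ≡ 3 (mod 9): since gcd(11, 9) = 1, we get a unique residue mod 99.
    Write x = 6 + 11·t and substitute into x ≡ 3 (mod 9): 11·t ≡ 3 − 6 = -3 (mod 9).
    Reduce coefficients mod 9: 2·t ≡ 6 (mod 9).
    The inverse of 2 mod 9 is 5 (since 2·5 = 10 = 1·9 + 1), so t ≡ 5·6 = 30 ≡ 3 (mod 9).
    Then x = 6 + 11·3 = 39, valid modulo lcm(11, 9) = 99: x ≡ 39 (mod 99).
  Combine with x ≡ 2 (mod 5): since gcd(99, 5) = 1, we get a unique residue mod 495.
    Write x = 39 + 99·t and substitute into x ≡ 2 (mod 5): 99·t ≡ 2 − 39 = -37 (mod 5).
    Reduce coefficients mod 5: 4·t ≡ 3 (mod 5).
    The inverse of 4 mod 5 is 4 (since 4·4 = 16 = 3·5 + 1), so t ≡ 4·3 = 12 ≡ 2 (mod 5).
    Then x = 39 + 99·2 = 237, valid modulo lcm(99, 5) = 495: x ≡ 237 (mod 495).
Verify: 237 mod 11 = 6 ✓, 237 mod 9 = 3 ✓, 237 mod 5 = 2 ✓.

x ≡ 237 (mod 495).


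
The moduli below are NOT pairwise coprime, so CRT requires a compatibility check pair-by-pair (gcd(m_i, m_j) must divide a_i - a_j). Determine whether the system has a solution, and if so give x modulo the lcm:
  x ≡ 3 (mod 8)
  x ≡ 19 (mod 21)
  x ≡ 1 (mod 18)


Moduli 8, 21, 18 are not pairwise coprime, so CRT works modulo lcm(m_i) when all pairwise compatibility conditions hold.
Pairwise compatibility: gcd(m_i, m_j) must divide a_i - a_j for every pair.
Merge one congruence at a time:
  Start: x ≡ 3 (mod 8).
  Combine with x ≡ 19 (mod 21): gcd(8, 21) = 1; 19 - 3 = 16, which IS divisible by 1, so compatible.
    Write x = 3 + 8·t and substitute into x ≡ 19 (mod 21): 8·t ≡ 19 − 3 = 16 (mod 21).
    The inverse of 8 mod 21 is 8 (since 8·8 = 64 = 3·21 + 1), so t ≡ 8·16 = 128 ≡ 2 (mod 21).
    Then x = 3 + 8·2 = 19, valid modulo lcm(8, 21) = 168: x ≡ 19 (mod 168).
  Combine with x ≡ 1 (mod 18): gcd(168, 18) = 6; 1 - 19 = -18, which IS divisible by 6, so compatible.
    Write x = 19 + 168·t and substitute into x ≡ 1 (mod 18): 168·t ≡ 1 − 19 = -18 (mod 18).
    Divide the congruence (and modulus) by g = 6: 28·t ≡ -3 (mod 3).
    Reduce coefficients mod 3: 1·t ≡ 0 (mod 3).
    So t ≡ 0 (mod 3).
    Then x = 19 + 168·0 = 19, valid modulo lcm(168, 18) = 504: x ≡ 19 (mod 504).
Verify: 19 mod 8 = 3, 19 mod 21 = 19, 19 mod 18 = 1.

x ≡ 19 (mod 504).


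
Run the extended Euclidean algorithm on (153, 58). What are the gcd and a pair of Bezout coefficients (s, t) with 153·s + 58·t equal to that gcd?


Euclidean algorithm on (153, 58) — divide until remainder is 0:
  153 = 2 · 58 + 37
  58 = 1 · 37 + 21
  37 = 1 · 21 + 16
  21 = 1 · 16 + 5
  16 = 3 · 5 + 1
  5 = 5 · 1 + 0
gcd(153, 58) = 1.
Track Bezout coefficients alongside the remainders: start with r₀ = 153 = a·1 + b·0 (s = 1, t = 0) and r₁ = 58 = a·0 + b·1 (s = 0, t = 1); each new remainder r_{k+1} = r_{k-1} − q_k·r_k inherits s_{k+1} = s_{k-1} − q_k·s_k, t_{k+1} = t_{k-1} − q_k·t_k, so r_k = a·s_k + b·t_k at every step:
  q = 2: r = 37, s = 1 − 2·0 = 1, t = 0 − 2·1 = -2  (check: 153·1 + 58·(-2) = 37)
  q = 1: r = 21, s = 0 − 1·1 = -1, t = 1 − 1·(-2) = 3  (check: 153·(-1) + 58·3 = 21)
  q = 1: r = 16, s = 1 − 1·(-1) = 2, t = -2 − 1·3 = -5  (check: 153·2 + 58·(-5) = 16)
  q = 1: r = 5, s = -1 − 1·2 = -3, t = 3 − 1·(-5) = 8  (check: 153·(-3) + 58·8 = 5)
  q = 3: r = 1, s = 2 − 3·(-3) = 11, t = -5 − 3·8 = -29  (check: 153·11 + 58·(-29) = 1)
The row with r = 1 (the gcd) gives the Bezout coefficients s = 11, t = -29.
Result: 153 · (11) + 58 · (-29) = 1.

gcd(153, 58) = 1; s = 11, t = -29 (check: 153·11 + 58·(-29) = 1).


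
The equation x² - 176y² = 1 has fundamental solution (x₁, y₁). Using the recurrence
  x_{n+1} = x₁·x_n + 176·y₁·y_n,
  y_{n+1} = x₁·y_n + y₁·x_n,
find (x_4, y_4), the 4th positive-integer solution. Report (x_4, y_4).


Step 1: Find the fundamental solution (x₁, y₁) of x² - 176y² = 1.
  Expand √176 as a continued fraction. a₀ = ⌊√176⌋ = 13; iterate m_{k+1} = d_k·a_k − m_k, d_{k+1} = (176 − m_{k+1}²)/d_k, a_{k+1} = ⌊(a₀ + m_{k+1})/d_{k+1}⌋ (starting m₀ = 0, d₀ = 1), with convergents p_k = a_k·p_{k-1} + p_{k-2}, q_k = a_k·q_{k-1} + q_{k-2} (p₋₁ = 1, q₋₁ = 0):
  k = 0: a₀ = 13; p₀/q₀ = 13/1; p₀² − 176·q₀² = 169 − 176 = -7.
  k = 1: m = 13, d = 7, a = ⌊(13 + 13)/7⌋ = 3; p/q = (3·13 + 1)/(3·1 + 0) = 40/3; p² − 176·q² = 1600 − 1584 = 16.
  k = 2: m = 8, d = 16, a = ⌊(13 + 8)/16⌋ = 1; p/q = (1·40 + 13)/(1·3 + 1) = 53/4; p² − 176·q² = 2809 − 2816 = -7.
  k = 3: m = 8, d = 7, a = ⌊(13 + 8)/7⌋ = 3; p/q = (3·53 + 40)/(3·4 + 3) = 199/15; p² − 176·q² = 39601 − 39600 = 1.
  The first convergent with p² − 176·q² = 1 gives the fundamental solution (x₁, y₁) = (199, 15).
Step 2: Apply the recurrence (x_{n+1}, y_{n+1}) = (x₁x_n + 176y₁y_n, x₁y_n + y₁x_n) repeatedly.
  From (x_1, y_1) = (199, 15): x_2 = 199·199 + 176·15·15 = 79201; y_2 = 199·15 + 15·199 = 5970.
  From (x_2, y_2) = (79201, 5970): x_3 = 199·79201 + 176·15·5970 = 31521799; y_3 = 199·5970 + 15·79201 = 2376045.
  From (x_3, y_3) = (31521799, 2376045): x_4 = 199·31521799 + 176·15·2376045 = 12545596801; y_4 = 199·2376045 + 15·31521799 = 945659940.
Step 3: Verify x_4² - 176·y_4² = 157391999093261433601 - 157391999093261433600 = 1 (should be 1). ✓

(x_1, y_1) = (199, 15); (x_4, y_4) = (12545596801, 945659940).


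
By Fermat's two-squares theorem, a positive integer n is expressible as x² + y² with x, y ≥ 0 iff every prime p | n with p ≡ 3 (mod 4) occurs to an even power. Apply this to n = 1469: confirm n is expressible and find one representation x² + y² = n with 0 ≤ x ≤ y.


Step 1: Factor n = 1469 = 13 · 113.
Step 2: Check the mod-4 condition on each prime factor: 13 ≡ 1 (mod 4), exponent 1; 113 ≡ 1 (mod 4), exponent 1.
All primes ≡ 3 (mod 4) appear to even exponent (or don't appear), so by the two-squares theorem n IS expressible as a sum of two squares.
Step 3: Build a representation. Here n = 13 · 113 is a product of primes ≡ 1 (mod 4). Each prime p ≡ 1 (mod 4) is itself a sum of two squares; find a² by testing p − a² for a perfect square:
  13: 13 − 1² = 12, 13 − 2² = 9 = 3² ⇒ 13 = 2² + 3².
  113: 113 − 1² = 112, 113 − 2² = 109, 113 − 3² = 104, 113 − 4² = 97, 113 − 5² = 88, 113 − 6² = 77, 113 − 7² = 64 = 8² ⇒ 113 = 7² + 8².
  Combine using the Brahmagupta–Fibonacci identity (a² + b²)(c² + d²) = (ac − bd)² + (ad + bc)² = (ac + bd)² + (ad − bc)²:
  13 · 113 = 1469: from (2² + 3²)(7² + 8²), take (2·7 − 3·8, 2·8 + 3·7) = (14 − 24, 16 + 21) = (-10, 37); dropping signs (only squares matter) gives (10, 37); check 10² + 37² = 100 + 1369 = 1469 ✓.
Step 4: Order so x ≤ y and verify: 10² + 37² = 100 + 1369 = 1469 = n. ✓

n = 1469 = 10² + 37² (one valid representation with x ≤ y).


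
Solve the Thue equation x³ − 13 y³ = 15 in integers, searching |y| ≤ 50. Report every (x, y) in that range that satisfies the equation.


The equation is x³ - 13y³ = 15. For fixed y, x³ = 13·y³ + 15, so a solution requires the RHS to be a perfect cube.
Strategy: iterate y from -50 to 50, compute RHS = 13·y³ + 15, and check whether it is a (positive or negative) perfect cube.
Check small values of y:
  y = 0: RHS = 15 is not a perfect cube.
  y = 1: RHS = 28 is not a perfect cube.
  y = -1: RHS = 2 is not a perfect cube.
  y = 2: RHS = 119 is not a perfect cube.
  y = -2: RHS = -89 is not a perfect cube.
  y = 3: RHS = 366 is not a perfect cube.
  y = -3: RHS = -336 is not a perfect cube.
Continuing the search up to |y| = 50 finds no solutions either.
No (x, y) in the scanned range satisfies the equation.

No integer solutions with |y| ≤ 50.


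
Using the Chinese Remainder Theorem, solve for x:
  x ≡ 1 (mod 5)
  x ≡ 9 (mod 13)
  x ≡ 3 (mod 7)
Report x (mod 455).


Moduli 5, 13, 7 are pairwise coprime; by CRT there is a unique solution modulo M = 5 · 13 · 7 = 455.
Solve pairwise, accumulating the modulus:
  Start with x ≡ 1 (mod 5).
  Combine with x ≡ 9 (mod 13): since gcd(5, 13) = 1, we get a unique residue mod 65.
    Write x = 1 + 5·t and substitute into x ≡ 9 (mod 13): 5·t ≡ 9 − 1 = 8 (mod 13).
    The inverse of 5 mod 13 is 8 (since 5·8 = 40 = 3·13 + 1), so t ≡ 8·8 = 64 ≡ 12 (mod 13).
    Then x = 1 + 5·12 = 61, valid modulo lcm(5, 13) = 65: x ≡ 61 (mod 65).
  Combine with x ≡ 3 (mod 7): since gcd(65, 7) = 1, we get a unique residue mod 455.
    Write x = 61 + 65·t and substitute into x ≡ 3 (mod 7): 65·t ≡ 3 − 61 = -58 (mod 7).
    Reduce coefficients mod 7: 2·t ≡ 5 (mod 7).
    The inverse of 2 mod 7 is 4 (since 2·4 = 8 = 1·7 + 1), so t ≡ 4·5 = 20 ≡ 6 (mod 7).
    Then x = 61 + 65·6 = 451, valid modulo lcm(65, 7) = 455: x ≡ 451 (mod 455).
Verify: 451 mod 5 = 1 ✓, 451 mod 13 = 9 ✓, 451 mod 7 = 3 ✓.

x ≡ 451 (mod 455).


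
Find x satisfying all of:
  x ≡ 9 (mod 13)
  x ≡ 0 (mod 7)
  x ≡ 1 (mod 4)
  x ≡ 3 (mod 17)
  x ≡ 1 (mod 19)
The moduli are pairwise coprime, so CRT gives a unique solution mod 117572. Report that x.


Product of moduli M = 13 · 7 · 4 · 17 · 19 = 117572.
Merge one congruence at a time:
  Start: x ≡ 9 (mod 13).
  Combine with x ≡ 0 (mod 7); new modulus lcm = 91.
    Write x = 9 + 13·t and substitute into x ≡ 0 (mod 7): 13·t ≡ 0 − 9 = -9 (mod 7).
    Reduce coefficients mod 7: 6·t ≡ 5 (mod 7).
    The inverse of 6 mod 7 is 6 (since 6·6 = 36 = 5·7 + 1), so t ≡ 6·5 = 30 ≡ 2 (mod 7).
    Then x = 9 + 13·2 = 35, valid modulo lcm(13, 7) = 91: x ≡ 35 (mod 91).
  Combine with x ≡ 1 (mod 4); new modulus lcm = 364.
    Write x = 35 + 91·t and substitute into x ≡ 1 (mod 4): 91·t ≡ 1 − 35 = -34 (mod 4).
    Reduce coefficients mod 4: 3·t ≡ 2 (mod 4).
    The inverse of 3 mod 4 is 3 (since 3·3 = 9 = 2·4 + 1), so t ≡ 3·2 = 6 ≡ 2 (mod 4).
    Then x = 35 + 91·2 = 217, valid modulo lcm(91, 4) = 364: x ≡ 217 (mod 364).
  Combine with x ≡ 3 (mod 17); new modulus lcm = 6188.
    Write x = 217 + 364·t and substitute into x ≡ 3 (mod 17): 364·t ≡ 3 − 217 = -214 (mod 17).
    Reduce coefficients mod 17: 7·t ≡ 7 (mod 17).
    The inverse of 7 mod 17 is 5 (since 7·5 = 35 = 2·17 + 1), so t ≡ 5·7 = 35 ≡ 1 (mod 17).
    Then x = 217 + 364·1 = 581, valid modulo lcm(364, 17) = 6188: x ≡ 581 (mod 6188).
  Combine with x ≡ 1 (mod 19); new modulus lcm = 117572.
    Write x = 581 + 6188·t and substitute into x ≡ 1 (mod 19): 6188·t ≡ 1 − 581 = -580 (mod 19).
    Reduce coefficients mod 19: 13·t ≡ 9 (mod 19).
    The inverse of 13 mod 19 is 3 (since 13·3 = 39 = 2·19 + 1), so t ≡ 3·9 = 27 ≡ 8 (mod 19).
    Then x = 581 + 6188·8 = 50085, valid modulo lcm(6188, 19) = 117572: x ≡ 50085 (mod 117572).
Verify against each original: 50085 mod 13 = 9, 50085 mod 7 = 0, 50085 mod 4 = 1, 50085 mod 17 = 3, 50085 mod 19 = 1.

x ≡ 50085 (mod 117572).


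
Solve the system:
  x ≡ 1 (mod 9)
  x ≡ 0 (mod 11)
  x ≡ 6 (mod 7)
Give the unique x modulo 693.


Moduli 9, 11, 7 are pairwise coprime; by CRT there is a unique solution modulo M = 9 · 11 · 7 = 693.
Solve pairwise, accumulating the modulus:
  Start with x ≡ 1 (mod 9).
  Combine with x ≡ 0 (mod 11): since gcd(9, 11) = 1, we get a unique residue mod 99.
    Write x = 1 + 9·t and substitute into x ≡ 0 (mod 11): 9·t ≡ 0 − 1 = -1 (mod 11).
    Reduce coefficients mod 11: 9·t ≡ 10 (mod 11).
    The inverse of 9 mod 11 is 5 (since 9·5 = 45 = 4·11 + 1), so t ≡ 5·10 = 50 ≡ 6 (mod 11).
    Then x = 1 + 9·6 = 55, valid modulo lcm(9, 11) = 99: x ≡ 55 (mod 99).
  Combine with x ≡ 6 (mod 7): since gcd(99, 7) = 1, we get a unique residue mod 693.
    Write x = 55 + 99·t and substitute into x ≡ 6 (mod 7): 99·t ≡ 6 − 55 = -49 (mod 7).
    Reduce coefficients mod 7: 1·t ≡ 0 (mod 7).
    So t ≡ 0 (mod 7).
    Then x = 55 + 99·0 = 55, valid modulo lcm(99, 7) = 693: x ≡ 55 (mod 693).
Verify: 55 mod 9 = 1 ✓, 55 mod 11 = 0 ✓, 55 mod 7 = 6 ✓.

x ≡ 55 (mod 693).


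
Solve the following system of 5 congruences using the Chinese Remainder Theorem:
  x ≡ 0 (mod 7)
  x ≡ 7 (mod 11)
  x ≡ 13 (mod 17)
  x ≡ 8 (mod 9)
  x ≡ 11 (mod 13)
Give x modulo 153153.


Product of moduli M = 7 · 11 · 17 · 9 · 13 = 153153.
Merge one congruence at a time:
  Start: x ≡ 0 (mod 7).
  Combine with x ≡ 7 (mod 11); new modulus lcm = 77.
    Write x = 0 + 7·t and substitute into x ≡ 7 (mod 11): 7·t ≡ 7 − 0 = 7 (mod 11).
    The inverse of 7 mod 11 is 8 (since 7·8 = 56 = 5·11 + 1), so t ≡ 8·7 = 56 ≡ 1 (mod 11).
    Then x = 0 + 7·1 = 7, valid modulo lcm(7, 11) = 77: x ≡ 7 (mod 77).
  Combine with x ≡ 13 (mod 17); new modulus lcm = 1309.
    Write x = 7 + 77·t and substitute into x ≡ 13 (mod 17): 77·t ≡ 13 − 7 = 6 (mod 17).
    Reduce coefficients mod 17: 9·t ≡ 6 (mod 17).
    The inverse of 9 mod 17 is 2 (since 9·2 = 18 = 1·17 + 1), so t ≡ 2·6 = 12 ≡ 12 (mod 17).
    Then x = 7 + 77·12 = 931, valid modulo lcm(77, 17) = 1309: x ≡ 931 (mod 1309).
  Combine with x ≡ 8 (mod 9); new modulus lcm = 11781.
    Write x = 931 + 1309·t and substitute into x ≡ 8 (mod 9): 1309·t ≡ 8 − 931 = -923 (mod 9).
    Reduce coefficients mod 9: 4·t ≡ 4 (mod 9).
    The inverse of 4 mod 9 is 7 (since 4·7 = 28 = 3·9 + 1), so t ≡ 7·4 = 28 ≡ 1 (mod 9).
    Then x = 931 + 1309·1 = 2240, valid modulo lcm(1309, 9) = 11781: x ≡ 2240 (mod 11781).
  Combine with x ≡ 11 (mod 13); new modulus lcm = 153153.
    Write x = 2240 + 11781·t and substitute into x ≡ 11 (mod 13): 11781·t ≡ 11 − 2240 = -2229 (mod 13).
    Reduce coefficients mod 13: 3·t ≡ 7 (mod 13).
    The inverse of 3 mod 13 is 9 (since 3·9 = 27 = 2·13 + 1), so t ≡ 9·7 = 63 ≡ 11 (mod 13).
    Then x = 2240 + 11781·11 = 131831, valid modulo lcm(11781, 13) = 153153: x ≡ 131831 (mod 153153).
Verify against each original: 131831 mod 7 = 0, 131831 mod 11 = 7, 131831 mod 17 = 13, 131831 mod 9 = 8, 131831 mod 13 = 11.

x ≡ 131831 (mod 153153).


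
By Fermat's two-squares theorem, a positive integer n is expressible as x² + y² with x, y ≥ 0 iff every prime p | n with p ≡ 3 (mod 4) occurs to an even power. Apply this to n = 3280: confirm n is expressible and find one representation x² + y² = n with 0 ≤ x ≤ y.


Step 1: Factor n = 3280 = 2^4 · 5 · 41.
Step 2: Check the mod-4 condition on each prime factor: 2 = 2 (special); 5 ≡ 1 (mod 4), exponent 1; 41 ≡ 1 (mod 4), exponent 1.
All primes ≡ 3 (mod 4) appear to even exponent (or don't appear), so by the two-squares theorem n IS expressible as a sum of two squares.
Step 3: Build a representation. Group n = k² · m with k = 4 and m = 5 · 41 = 205 (a product of primes ≡ 1 (mod 4)); a representation of m scales to one of n via (k·x)² + (k·y)² = k²(x² + y²). Each prime p ≡ 1 (mod 4) is itself a sum of two squares; find a² by testing p − a² for a perfect square:
  5: 5 − 1² = 4 = 2² ⇒ 5 = 1² + 2².
  41: 41 − 1² = 40, 41 − 2² = 37, 41 − 3² = 32, 41 − 4² = 25 = 5² ⇒ 41 = 4² + 5².
  Combine using the Brahmagupta–Fibonacci identity (a² + b²)(c² + d²) = (ac − bd)² + (ad + bc)² = (ac + bd)² + (ad − bc)²:
  5 · 41 = 205: from (1² + 2²)(4² + 5²), take (1·4 − 2·5, 1·5 + 2·4) = (4 − 10, 5 + 8) = (-6, 13); dropping signs (only squares matter) gives (6, 13); check 6² + 13² = 36 + 169 = 205 ✓.
  Scale by k = 4: (4·6, 4·13) = (24, 52).
Step 4: Order so x ≤ y and verify: 24² + 52² = 576 + 2704 = 3280 = n. ✓

n = 3280 = 24² + 52² (one valid representation with x ≤ y).


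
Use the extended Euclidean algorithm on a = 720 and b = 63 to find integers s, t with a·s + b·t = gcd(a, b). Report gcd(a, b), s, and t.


Euclidean algorithm on (720, 63) — divide until remainder is 0:
  720 = 11 · 63 + 27
  63 = 2 · 27 + 9
  27 = 3 · 9 + 0
gcd(720, 63) = 9.
Track Bezout coefficients alongside the remainders: start with r₀ = 720 = a·1 + b·0 (s = 1, t = 0) and r₁ = 63 = a·0 + b·1 (s = 0, t = 1); each new remainder r_{k+1} = r_{k-1} − q_k·r_k inherits s_{k+1} = s_{k-1} − q_k·s_k, t_{k+1} = t_{k-1} − q_k·t_k, so r_k = a·s_k + b·t_k at every step:
  q = 11: r = 27, s = 1 − 11·0 = 1, t = 0 − 11·1 = -11  (check: 720·1 + 63·(-11) = 27)
  q = 2: r = 9, s = 0 − 2·1 = -2, t = 1 − 2·(-11) = 23  (check: 720·(-2) + 63·23 = 9)
The row with r = 9 (the gcd) gives the Bezout coefficients s = -2, t = 23.
Result: 720 · (-2) + 63 · (23) = 9.

gcd(720, 63) = 9; s = -2, t = 23 (check: 720·(-2) + 63·23 = 9).


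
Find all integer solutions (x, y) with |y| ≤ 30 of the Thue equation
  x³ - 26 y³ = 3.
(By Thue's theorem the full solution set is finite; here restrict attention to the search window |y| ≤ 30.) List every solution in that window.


The equation is x³ - 26y³ = 3. For fixed y, x³ = 26·y³ + 3, so a solution requires the RHS to be a perfect cube.
Strategy: iterate y from -30 to 30, compute RHS = 26·y³ + 3, and check whether it is a (positive or negative) perfect cube.
Check small values of y:
  y = 0: RHS = 3 is not a perfect cube.
  y = 1: RHS = 29 is not a perfect cube.
  y = -1: RHS = -23 is not a perfect cube.
  y = 2: RHS = 211 is not a perfect cube.
  y = -2: RHS = -205 is not a perfect cube.
  y = 3: RHS = 705 is not a perfect cube.
  y = -3: RHS = -699 is not a perfect cube.
Continuing the search up to |y| = 30 finds no solutions either.
No (x, y) in the scanned range satisfies the equation.

No integer solutions with |y| ≤ 30.


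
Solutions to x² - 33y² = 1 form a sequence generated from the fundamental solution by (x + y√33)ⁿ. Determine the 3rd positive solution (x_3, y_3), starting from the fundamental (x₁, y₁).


Step 1: Find the fundamental solution (x₁, y₁) of x² - 33y² = 1.
  Expand √33 as a continued fraction. a₀ = ⌊√33⌋ = 5; iterate m_{k+1} = d_k·a_k − m_k, d_{k+1} = (33 − m_{k+1}²)/d_k, a_{k+1} = ⌊(a₀ + m_{k+1})/d_{k+1}⌋ (starting m₀ = 0, d₀ = 1), with convergents p_k = a_k·p_{k-1} + p_{k-2}, q_k = a_k·q_{k-1} + q_{k-2} (p₋₁ = 1, q₋₁ = 0):
  k = 0: a₀ = 5; p₀/q₀ = 5/1; p₀² − 33·q₀² = 25 − 33 = -8.
  k = 1: m = 5, d = 8, a = ⌊(5 + 5)/8⌋ = 1; p/q = (1·5 + 1)/(1·1 + 0) = 6/1; p² − 33·q² = 36 − 33 = 3.
  k = 2: m = 3, d = 3, a = ⌊(5 + 3)/3⌋ = 2; p/q = (2·6 + 5)/(2·1 + 1) = 17/3; p² − 33·q² = 289 − 297 = -8.
  k = 3: m = 3, d = 8, a = ⌊(5 + 3)/8⌋ = 1; p/q = (1·17 + 6)/(1·3 + 1) = 23/4; p² − 33·q² = 529 − 528 = 1.
  The first convergent with p² − 33·q² = 1 gives the fundamental solution (x₁, y₁) = (23, 4).
Step 2: Apply the recurrence (x_{n+1}, y_{n+1}) = (x₁x_n + 33y₁y_n, x₁y_n + y₁x_n) repeatedly.
  From (x_1, y_1) = (23, 4): x_2 = 23·23 + 33·4·4 = 1057; y_2 = 23·4 + 4·23 = 184.
  From (x_2, y_2) = (1057, 184): x_3 = 23·1057 + 33·4·184 = 48599; y_3 = 23·184 + 4·1057 = 8460.
Step 3: Verify x_3² - 33·y_3² = 2361862801 - 2361862800 = 1 (should be 1). ✓

(x_1, y_1) = (23, 4); (x_3, y_3) = (48599, 8460).


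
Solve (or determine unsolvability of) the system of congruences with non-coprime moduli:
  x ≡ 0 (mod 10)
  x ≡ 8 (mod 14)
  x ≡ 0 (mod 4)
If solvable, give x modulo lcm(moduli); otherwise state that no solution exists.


Moduli 10, 14, 4 are not pairwise coprime, so CRT works modulo lcm(m_i) when all pairwise compatibility conditions hold.
Pairwise compatibility: gcd(m_i, m_j) must divide a_i - a_j for every pair.
Merge one congruence at a time:
  Start: x ≡ 0 (mod 10).
  Combine with x ≡ 8 (mod 14): gcd(10, 14) = 2; 8 - 0 = 8, which IS divisible by 2, so compatible.
    Write x = 0 + 10·t and substitute into x ≡ 8 (mod 14): 10·t ≡ 8 − 0 = 8 (mod 14).
    Divide the congruence (and modulus) by g = 2: 5·t ≡ 4 (mod 7).
    The inverse of 5 mod 7 is 3 (since 5·3 = 15 = 2·7 + 1), so t ≡ 3·4 = 12 ≡ 5 (mod 7).
    Then x = 0 + 10·5 = 50, valid modulo lcm(10, 14) = 70: x ≡ 50 (mod 70).
  Combine with x ≡ 0 (mod 4): gcd(70, 4) = 2; 0 - 50 = -50, which IS divisible by 2, so compatible.
    Write x = 50 + 70·t and substitute into x ≡ 0 (mod 4): 70·t ≡ 0 − 50 = -50 (mod 4).
    Divide the congruence (and modulus) by g = 2: 35·t ≡ -25 (mod 2).
    Reduce coefficients mod 2: 1·t ≡ 1 (mod 2).
    So t ≡ 1 (mod 2).
    Then x = 50 + 70·1 = 120, valid modulo lcm(70, 4) = 140: x ≡ 120 (mod 140).
Verify: 120 mod 10 = 0, 120 mod 14 = 8, 120 mod 4 = 0.

x ≡ 120 (mod 140).
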